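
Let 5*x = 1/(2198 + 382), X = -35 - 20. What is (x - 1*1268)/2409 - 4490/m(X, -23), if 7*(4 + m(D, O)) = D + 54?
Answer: 976247464229/901206900 ≈ 1083.3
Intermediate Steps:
X = -55
m(D, O) = 26/7 + D/7 (m(D, O) = -4 + (D + 54)/7 = -4 + (54 + D)/7 = -4 + (54/7 + D/7) = 26/7 + D/7)
x = 1/12900 (x = 1/(5*(2198 + 382)) = (1/5)/2580 = (1/5)*(1/2580) = 1/12900 ≈ 7.7519e-5)
(x - 1*1268)/2409 - 4490/m(X, -23) = (1/12900 - 1*1268)/2409 - 4490/(26/7 + (1/7)*(-55)) = (1/12900 - 1268)*(1/2409) - 4490/(26/7 - 55/7) = -16357199/12900*1/2409 - 4490/(-29/7) = -16357199/31076100 - 4490*(-7/29) = -16357199/31076100 + 31430/29 = 976247464229/901206900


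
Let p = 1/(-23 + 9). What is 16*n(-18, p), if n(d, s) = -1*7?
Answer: -112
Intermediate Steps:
p = -1/14 (p = 1/(-14) = -1/14 ≈ -0.071429)
n(d, s) = -7
16*n(-18, p) = 16*(-7) = -112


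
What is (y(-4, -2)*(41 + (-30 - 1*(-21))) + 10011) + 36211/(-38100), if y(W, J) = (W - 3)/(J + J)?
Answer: 383516489/38100 ≈ 10066.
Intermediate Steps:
y(W, J) = (-3 + W)/(2*J) (y(W, J) = (-3 + W)/((2*J)) = (-3 + W)*(1/(2*J)) = (-3 + W)/(2*J))
(y(-4, -2)*(41 + (-30 - 1*(-21))) + 10011) + 36211/(-38100) = (((1/2)*(-3 - 4)/(-2))*(41 + (-30 - 1*(-21))) + 10011) + 36211/(-38100) = (((1/2)*(-1/2)*(-7))*(41 + (-30 + 21)) + 10011) + 36211*(-1/38100) = (7*(41 - 9)/4 + 10011) - 36211/38100 = ((7/4)*32 + 10011) - 36211/38100 = (56 + 10011) - 36211/38100 = 10067 - 36211/38100 = 383516489/38100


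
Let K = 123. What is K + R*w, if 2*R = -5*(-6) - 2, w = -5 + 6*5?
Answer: 473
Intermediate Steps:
w = 25 (w = -5 + 30 = 25)
R = 14 (R = (-5*(-6) - 2)/2 = (30 - 2)/2 = (1/2)*28 = 14)
K + R*w = 123 + 14*25 = 123 + 350 = 473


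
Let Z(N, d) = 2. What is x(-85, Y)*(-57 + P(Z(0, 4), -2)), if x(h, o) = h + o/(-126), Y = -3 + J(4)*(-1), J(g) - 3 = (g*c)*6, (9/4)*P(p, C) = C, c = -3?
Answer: 935716/189 ≈ 4950.9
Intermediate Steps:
P(p, C) = 4*C/9
J(g) = 3 - 18*g (J(g) = 3 + (g*(-3))*6 = 3 - 3*g*6 = 3 - 18*g)
Y = 66 (Y = -3 + (3 - 18*4)*(-1) = -3 + (3 - 72)*(-1) = -3 - 69*(-1) = -3 + 69 = 66)
x(h, o) = h - o/126 (x(h, o) = h + o*(-1/126) = h - o/126)
x(-85, Y)*(-57 + P(Z(0, 4), -2)) = (-85 - 1/126*66)*(-57 + (4/9)*(-2)) = (-85 - 11/21)*(-57 - 8/9) = -1796/21*(-521/9) = 935716/189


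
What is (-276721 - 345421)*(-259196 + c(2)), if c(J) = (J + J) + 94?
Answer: 161195747916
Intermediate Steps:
c(J) = 94 + 2*J (c(J) = 2*J + 94 = 94 + 2*J)
(-276721 - 345421)*(-259196 + c(2)) = (-276721 - 345421)*(-259196 + (94 + 2*2)) = -622142*(-259196 + (94 + 4)) = -622142*(-259196 + 98) = -622142*(-259098) = 161195747916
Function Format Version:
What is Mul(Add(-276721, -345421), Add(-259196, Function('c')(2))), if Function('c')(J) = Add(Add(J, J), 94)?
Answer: 161195747916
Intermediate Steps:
Function('c')(J) = Add(94, Mul(2, J)) (Function('c')(J) = Add(Mul(2, J), 94) = Add(94, Mul(2, J)))
Mul(Add(-276721, -345421), Add(-259196, Function('c')(2))) = Mul(Add(-276721, -345421), Add(-259196, Add(94, Mul(2, 2)))) = Mul(-622142, Add(-259196, Add(94, 4))) = Mul(-622142, Add(-259196, 98)) = Mul(-622142, -259098) = 161195747916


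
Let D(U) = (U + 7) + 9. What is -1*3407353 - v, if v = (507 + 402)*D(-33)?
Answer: -3391900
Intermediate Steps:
D(U) = 16 + U (D(U) = (7 + U) + 9 = 16 + U)
v = -15453 (v = (507 + 402)*(16 - 33) = 909*(-17) = -15453)
-1*3407353 - v = -1*3407353 - 1*(-15453) = -3407353 + 15453 = -3391900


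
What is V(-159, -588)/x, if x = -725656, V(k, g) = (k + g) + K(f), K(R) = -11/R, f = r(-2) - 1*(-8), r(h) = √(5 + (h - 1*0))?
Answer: 45655/44265016 - 11*√3/44265016 ≈ 0.0010310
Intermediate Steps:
r(h) = √(5 + h) (r(h) = √(5 + (h + 0)) = √(5 + h))
f = 8 + √3 (f = √(5 - 2) - 1*(-8) = √3 + 8 = 8 + √3 ≈ 9.7321)
V(k, g) = g + k - 11/(8 + √3) (V(k, g) = (k + g) - 11/(8 + √3) = (g + k) - 11/(8 + √3) = g + k - 11/(8 + √3))
V(-159, -588)/x = (-88/61 - 588 - 159 + 11*√3/61)/(-725656) = (-45655/61 + 11*√3/61)*(-1/725656) = 45655/44265016 - 11*√3/44265016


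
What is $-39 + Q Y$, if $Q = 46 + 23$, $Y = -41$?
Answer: $-2868$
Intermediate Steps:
$Q = 69$
$-39 + Q Y = -39 + 69 \left(-41\right) = -39 - 2829 = -2868$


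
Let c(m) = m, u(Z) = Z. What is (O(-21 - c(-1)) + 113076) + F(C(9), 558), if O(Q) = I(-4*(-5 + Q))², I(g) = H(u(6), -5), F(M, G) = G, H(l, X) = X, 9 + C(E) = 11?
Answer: 113659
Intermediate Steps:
C(E) = 2 (C(E) = -9 + 11 = 2)
I(g) = -5
O(Q) = 25 (O(Q) = (-5)² = 25)
(O(-21 - c(-1)) + 113076) + F(C(9), 558) = (25 + 113076) + 558 = 113101 + 558 = 113659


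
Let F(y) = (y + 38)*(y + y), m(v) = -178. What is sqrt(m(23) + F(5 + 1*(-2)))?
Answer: 2*sqrt(17) ≈ 8.2462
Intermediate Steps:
F(y) = 2*y*(38 + y) (F(y) = (38 + y)*(2*y) = 2*y*(38 + y))
sqrt(m(23) + F(5 + 1*(-2))) = sqrt(-178 + 2*(5 + 1*(-2))*(38 + (5 + 1*(-2)))) = sqrt(-178 + 2*(5 - 2)*(38 + (5 - 2))) = sqrt(-178 + 2*3*(38 + 3)) = sqrt(-178 + 2*3*41) = sqrt(-178 + 246) = sqrt(68) = 2*sqrt(17)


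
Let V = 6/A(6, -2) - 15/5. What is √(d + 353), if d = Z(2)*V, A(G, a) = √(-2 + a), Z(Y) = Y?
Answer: √(347 - 6*I) ≈ 18.629 - 0.161*I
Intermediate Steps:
V = -3 - 3*I (V = 6/(√(-2 - 2)) - 15/5 = 6/(√(-4)) - 15*⅕ = 6/((2*I)) - 3 = 6*(-I/2) - 3 = -3*I - 3 = -3 - 3*I ≈ -3.0 - 3.0*I)
d = -6 - 6*I (d = 2*(-3 - 3*I) = -6 - 6*I ≈ -6.0 - 6.0*I)
√(d + 353) = √((-6 - 6*I) + 353) = √(347 - 6*I)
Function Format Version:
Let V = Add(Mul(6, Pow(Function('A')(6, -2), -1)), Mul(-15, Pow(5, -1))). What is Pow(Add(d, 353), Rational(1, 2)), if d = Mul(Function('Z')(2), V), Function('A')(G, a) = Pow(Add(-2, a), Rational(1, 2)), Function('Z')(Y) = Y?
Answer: Pow(Add(347, Mul(-6, I)), Rational(1, 2)) ≈ Add(18.629, Mul(-0.1610, I))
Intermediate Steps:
V = Add(-3, Mul(-3, I)) (V = Add(Mul(6, Pow(Pow(Add(-2, -2), Rational(1, 2)), -1)), Mul(-15, Pow(5, -1))) = Add(Mul(6, Pow(Pow(-4, Rational(1, 2)), -1)), Mul(-15, Rational(1, 5))) = Add(Mul(6, Pow(Mul(2, I), -1)), -3) = Add(Mul(6, Mul(Rational(-1, 2), I)), -3) = Add(Mul(-3, I), -3) = Add(-3, Mul(-3, I)) ≈ Add(-3.0000, Mul(-3.0000, I)))
d = Add(-6, Mul(-6, I)) (d = Mul(2, Add(-3, Mul(-3, I))) = Add(-6, Mul(-6, I)) ≈ Add(-6.0000, Mul(-6.0000, I)))
Pow(Add(d, 353), Rational(1, 2)) = Pow(Add(Add(-6, Mul(-6, I)), 353), Rational(1, 2)) = Pow(Add(347, Mul(-6, I)), Rational(1, 2))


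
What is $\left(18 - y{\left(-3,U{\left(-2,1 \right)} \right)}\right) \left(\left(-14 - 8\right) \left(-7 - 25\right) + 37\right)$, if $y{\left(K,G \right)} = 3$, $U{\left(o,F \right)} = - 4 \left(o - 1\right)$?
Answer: $11115$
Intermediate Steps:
$U{\left(o,F \right)} = 4 - 4 o$ ($U{\left(o,F \right)} = - 4 \left(-1 + o\right) = 4 - 4 o$)
$\left(18 - y{\left(-3,U{\left(-2,1 \right)} \right)}\right) \left(\left(-14 - 8\right) \left(-7 - 25\right) + 37\right) = \left(18 - 3\right) \left(\left(-14 - 8\right) \left(-7 - 25\right) + 37\right) = \left(18 - 3\right) \left(\left(-22\right) \left(-32\right) + 37\right) = 15 \left(704 + 37\right) = 15 \cdot 741 = 11115$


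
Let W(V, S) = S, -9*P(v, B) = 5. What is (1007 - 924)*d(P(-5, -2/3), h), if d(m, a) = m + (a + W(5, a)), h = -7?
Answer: -10873/9 ≈ -1208.1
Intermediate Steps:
P(v, B) = -5/9 (P(v, B) = -1/9*5 = -5/9)
d(m, a) = m + 2*a (d(m, a) = m + (a + a) = m + 2*a)
(1007 - 924)*d(P(-5, -2/3), h) = (1007 - 924)*(-5/9 + 2*(-7)) = 83*(-5/9 - 14) = 83*(-131/9) = -10873/9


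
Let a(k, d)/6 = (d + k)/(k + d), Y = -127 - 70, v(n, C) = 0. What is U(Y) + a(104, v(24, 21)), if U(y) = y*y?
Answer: 38815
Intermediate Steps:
Y = -197
U(y) = y**2
a(k, d) = 6 (a(k, d) = 6*((d + k)/(k + d)) = 6*((d + k)/(d + k)) = 6*1 = 6)
U(Y) + a(104, v(24, 21)) = (-197)**2 + 6 = 38809 + 6 = 38815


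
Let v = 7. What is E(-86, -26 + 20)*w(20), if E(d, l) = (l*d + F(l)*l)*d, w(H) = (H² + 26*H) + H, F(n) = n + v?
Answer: -41228400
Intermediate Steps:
F(n) = 7 + n (F(n) = n + 7 = 7 + n)
w(H) = H² + 27*H
E(d, l) = d*(d*l + l*(7 + l)) (E(d, l) = (l*d + (7 + l)*l)*d = (d*l + l*(7 + l))*d = d*(d*l + l*(7 + l)))
E(-86, -26 + 20)*w(20) = (-86*(-26 + 20)*(7 - 86 + (-26 + 20)))*(20*(27 + 20)) = (-86*(-6)*(7 - 86 - 6))*(20*47) = -86*(-6)*(-85)*940 = -43860*940 = -41228400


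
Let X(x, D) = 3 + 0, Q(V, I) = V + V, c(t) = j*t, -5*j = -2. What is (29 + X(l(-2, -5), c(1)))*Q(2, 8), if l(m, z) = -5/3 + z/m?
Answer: 128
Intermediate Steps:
j = ⅖ (j = -⅕*(-2) = ⅖ ≈ 0.40000)
c(t) = 2*t/5
l(m, z) = -5/3 + z/m (l(m, z) = -5*⅓ + z/m = -5/3 + z/m)
Q(V, I) = 2*V
X(x, D) = 3
(29 + X(l(-2, -5), c(1)))*Q(2, 8) = (29 + 3)*(2*2) = 32*4 = 128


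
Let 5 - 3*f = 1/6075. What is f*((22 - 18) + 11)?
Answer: 30374/1215 ≈ 24.999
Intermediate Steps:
f = 30374/18225 (f = 5/3 - ⅓/6075 = 5/3 - ⅓*1/6075 = 5/3 - 1/18225 = 30374/18225 ≈ 1.6666)
f*((22 - 18) + 11) = 30374*((22 - 18) + 11)/18225 = 30374*(4 + 11)/18225 = (30374/18225)*15 = 30374/1215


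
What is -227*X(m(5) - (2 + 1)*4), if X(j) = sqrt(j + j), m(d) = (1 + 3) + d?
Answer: -227*I*sqrt(6) ≈ -556.03*I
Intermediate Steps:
m(d) = 4 + d
X(j) = sqrt(2)*sqrt(j) (X(j) = sqrt(2*j) = sqrt(2)*sqrt(j))
-227*X(m(5) - (2 + 1)*4) = -227*sqrt(2)*sqrt((4 + 5) - (2 + 1)*4) = -227*sqrt(2)*sqrt(9 - 3*4) = -227*sqrt(2)*sqrt(9 - 1*12) = -227*sqrt(2)*sqrt(9 - 12) = -227*sqrt(2)*sqrt(-3) = -227*sqrt(2)*I*sqrt(3) = -227*I*sqrt(6)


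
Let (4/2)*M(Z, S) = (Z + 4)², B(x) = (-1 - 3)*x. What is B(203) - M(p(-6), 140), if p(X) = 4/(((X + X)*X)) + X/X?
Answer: -534457/648 ≈ -824.78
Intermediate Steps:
p(X) = 1 + 2/X² (p(X) = 4/(((2*X)*X)) + 1 = 4/((2*X²)) + 1 = 4*(1/(2*X²)) + 1 = 2/X² + 1 = 1 + 2/X²)
B(x) = -4*x
M(Z, S) = (4 + Z)²/2 (M(Z, S) = (Z + 4)²/2 = (4 + Z)²/2)
B(203) - M(p(-6), 140) = -4*203 - (4 + (1 + 2/(-6)²))²/2 = -812 - (4 + (1 + 2*(1/36)))²/2 = -812 - (4 + (1 + 1/18))²/2 = -812 - (4 + 19/18)²/2 = -812 - (91/18)²/2 = -812 - 8281/(2*324) = -812 - 1*8281/648 = -812 - 8281/648 = -534457/648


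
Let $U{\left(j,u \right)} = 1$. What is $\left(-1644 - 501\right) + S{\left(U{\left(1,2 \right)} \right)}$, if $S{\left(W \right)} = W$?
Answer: $-2144$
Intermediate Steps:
$\left(-1644 - 501\right) + S{\left(U{\left(1,2 \right)} \right)} = \left(-1644 - 501\right) + 1 = -2145 + 1 = -2144$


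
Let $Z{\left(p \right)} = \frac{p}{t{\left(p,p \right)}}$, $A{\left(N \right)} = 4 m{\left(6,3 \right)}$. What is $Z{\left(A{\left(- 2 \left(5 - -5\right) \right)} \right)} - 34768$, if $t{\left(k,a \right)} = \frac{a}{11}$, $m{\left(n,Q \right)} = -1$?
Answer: $-34757$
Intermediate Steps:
$t{\left(k,a \right)} = \frac{a}{11}$ ($t{\left(k,a \right)} = a \frac{1}{11} = \frac{a}{11}$)
$A{\left(N \right)} = -4$ ($A{\left(N \right)} = 4 \left(-1\right) = -4$)
$Z{\left(p \right)} = 11$ ($Z{\left(p \right)} = \frac{p}{\frac{1}{11} p} = \frac{11}{p} p = 11$)
$Z{\left(A{\left(- 2 \left(5 - -5\right) \right)} \right)} - 34768 = 11 - 34768 = -34757$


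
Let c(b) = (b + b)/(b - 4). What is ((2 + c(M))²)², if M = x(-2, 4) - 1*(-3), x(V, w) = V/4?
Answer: 256/81 ≈ 3.1605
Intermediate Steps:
x(V, w) = V/4 (x(V, w) = V*(¼) = V/4)
M = 5/2 (M = (¼)*(-2) - 1*(-3) = -½ + 3 = 5/2 ≈ 2.5000)
c(b) = 2*b/(-4 + b) (c(b) = (2*b)/(-4 + b) = 2*b/(-4 + b))
((2 + c(M))²)² = ((2 + 2*(5/2)/(-4 + 5/2))²)² = ((2 + 2*(5/2)/(-3/2))²)² = ((2 + 2*(5/2)*(-⅔))²)² = ((2 - 10/3)²)² = ((-4/3)²)² = (16/9)² = 256/81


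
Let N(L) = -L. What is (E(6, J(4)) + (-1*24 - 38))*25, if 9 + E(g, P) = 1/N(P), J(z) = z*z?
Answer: -28425/16 ≈ -1776.6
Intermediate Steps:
J(z) = z**2
E(g, P) = -9 - 1/P (E(g, P) = -9 + 1/(-P) = -9 - 1/P)
(E(6, J(4)) + (-1*24 - 38))*25 = ((-9 - 1/(4**2)) + (-1*24 - 38))*25 = ((-9 - 1/16) + (-24 - 38))*25 = ((-9 - 1*1/16) - 62)*25 = ((-9 - 1/16) - 62)*25 = (-145/16 - 62)*25 = -1137/16*25 = -28425/16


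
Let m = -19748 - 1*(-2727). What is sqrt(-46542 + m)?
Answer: I*sqrt(63563) ≈ 252.12*I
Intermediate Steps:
m = -17021 (m = -19748 + 2727 = -17021)
sqrt(-46542 + m) = sqrt(-46542 - 17021) = sqrt(-63563) = I*sqrt(63563)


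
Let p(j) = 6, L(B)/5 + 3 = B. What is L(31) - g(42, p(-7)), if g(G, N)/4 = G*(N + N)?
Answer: -1876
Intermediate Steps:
L(B) = -15 + 5*B
g(G, N) = 8*G*N (g(G, N) = 4*(G*(N + N)) = 4*(G*(2*N)) = 4*(2*G*N) = 8*G*N)
L(31) - g(42, p(-7)) = (-15 + 5*31) - 8*42*6 = (-15 + 155) - 1*2016 = 140 - 2016 = -1876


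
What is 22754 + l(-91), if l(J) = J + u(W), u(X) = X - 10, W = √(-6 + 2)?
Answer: 22653 + 2*I ≈ 22653.0 + 2.0*I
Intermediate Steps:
W = 2*I (W = √(-4) = 2*I ≈ 2.0*I)
u(X) = -10 + X
l(J) = -10 + J + 2*I (l(J) = J + (-10 + 2*I) = -10 + J + 2*I)
22754 + l(-91) = 22754 + (-10 - 91 + 2*I) = 22754 + (-101 + 2*I) = 22653 + 2*I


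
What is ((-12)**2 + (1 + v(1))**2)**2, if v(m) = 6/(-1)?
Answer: 28561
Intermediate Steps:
v(m) = -6 (v(m) = 6*(-1) = -6)
((-12)**2 + (1 + v(1))**2)**2 = ((-12)**2 + (1 - 6)**2)**2 = (144 + (-5)**2)**2 = (144 + 25)**2 = 169**2 = 28561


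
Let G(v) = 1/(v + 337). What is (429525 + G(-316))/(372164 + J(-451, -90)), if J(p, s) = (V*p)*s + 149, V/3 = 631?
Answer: 9020026/1621392843 ≈ 0.0055631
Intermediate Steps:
V = 1893 (V = 3*631 = 1893)
J(p, s) = 149 + 1893*p*s (J(p, s) = (1893*p)*s + 149 = 1893*p*s + 149 = 149 + 1893*p*s)
G(v) = 1/(337 + v)
(429525 + G(-316))/(372164 + J(-451, -90)) = (429525 + 1/(337 - 316))/(372164 + (149 + 1893*(-451)*(-90))) = (429525 + 1/21)/(372164 + (149 + 76836870)) = (429525 + 1/21)/(372164 + 76837019) = (9020026/21)/77209183 = (9020026/21)*(1/77209183) = 9020026/1621392843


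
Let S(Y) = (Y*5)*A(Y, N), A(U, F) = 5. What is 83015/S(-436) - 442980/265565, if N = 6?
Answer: -1074974419/115786340 ≈ -9.2841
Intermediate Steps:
S(Y) = 25*Y (S(Y) = (Y*5)*5 = (5*Y)*5 = 25*Y)
83015/S(-436) - 442980/265565 = 83015/((25*(-436))) - 442980/265565 = 83015/(-10900) - 442980*1/265565 = 83015*(-1/10900) - 88596/53113 = -16603/2180 - 88596/53113 = -1074974419/115786340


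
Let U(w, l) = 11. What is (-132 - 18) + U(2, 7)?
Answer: -139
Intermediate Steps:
(-132 - 18) + U(2, 7) = (-132 - 18) + 11 = -150 + 11 = -139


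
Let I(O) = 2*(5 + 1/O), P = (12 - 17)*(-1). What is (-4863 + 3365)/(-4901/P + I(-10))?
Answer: 3745/2426 ≈ 1.5437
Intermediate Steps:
P = 5 (P = -5*(-1) = 5)
I(O) = 10 + 2/O (I(O) = 2*(5 + 1/O) = 10 + 2/O)
(-4863 + 3365)/(-4901/P + I(-10)) = (-4863 + 3365)/(-4901/5 + (10 + 2/(-10))) = -1498/(-4901*⅕ + (10 + 2*(-⅒))) = -1498/(-4901/5 + (10 - ⅕)) = -1498/(-4901/5 + 49/5) = -1498/(-4852/5) = -1498*(-5/4852) = 3745/2426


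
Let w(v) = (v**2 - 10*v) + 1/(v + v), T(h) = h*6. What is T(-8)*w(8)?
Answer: 765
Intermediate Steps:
T(h) = 6*h
w(v) = v**2 + 1/(2*v) - 10*v (w(v) = (v**2 - 10*v) + 1/(2*v) = v**2 + 1/(2*v) - 10*v)
T(-8)*w(8) = (6*(-8))*(8**2 + (1/2)/8 - 10*8) = -48*(64 + (1/2)*(1/8) - 80) = -48*(64 + 1/16 - 80) = -48*(-255/16) = 765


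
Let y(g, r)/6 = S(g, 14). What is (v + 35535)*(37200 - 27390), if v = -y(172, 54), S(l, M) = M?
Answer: 347774310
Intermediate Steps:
y(g, r) = 84 (y(g, r) = 6*14 = 84)
v = -84 (v = -1*84 = -84)
(v + 35535)*(37200 - 27390) = (-84 + 35535)*(37200 - 27390) = 35451*9810 = 347774310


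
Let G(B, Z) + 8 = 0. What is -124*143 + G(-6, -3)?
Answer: -17740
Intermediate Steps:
G(B, Z) = -8 (G(B, Z) = -8 + 0 = -8)
-124*143 + G(-6, -3) = -124*143 - 8 = -17732 - 8 = -17740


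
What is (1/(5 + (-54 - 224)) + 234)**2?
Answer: 4080782161/74529 ≈ 54754.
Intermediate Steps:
(1/(5 + (-54 - 224)) + 234)**2 = (1/(5 - 278) + 234)**2 = (1/(-273) + 234)**2 = (-1/273 + 234)**2 = (63881/273)**2 = 4080782161/74529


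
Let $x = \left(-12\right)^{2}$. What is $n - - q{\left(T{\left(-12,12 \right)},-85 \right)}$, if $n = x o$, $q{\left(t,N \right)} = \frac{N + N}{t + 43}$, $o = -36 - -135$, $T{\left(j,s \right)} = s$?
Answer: $\frac{156782}{11} \approx 14253.0$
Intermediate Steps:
$o = 99$ ($o = -36 + 135 = 99$)
$x = 144$
$q{\left(t,N \right)} = \frac{2 N}{43 + t}$
$n = 14256$ ($n = 144 \cdot 99 = 14256$)
$n - - q{\left(T{\left(-12,12 \right)},-85 \right)} = 14256 - - \frac{2 \left(-85\right)}{43 + 12} = 14256 - - \frac{2 \left(-85\right)}{55} = 14256 - \left(-1\right) \left(- \frac{34}{11}\right) = 14256 - \frac{34}{11} = \frac{156782}{11}$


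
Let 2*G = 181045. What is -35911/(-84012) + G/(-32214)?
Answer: -179114981/75176738 ≈ -2.3826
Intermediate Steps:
G = 181045/2 (G = (½)*181045 = 181045/2 ≈ 90523.)
-35911/(-84012) + G/(-32214) = -35911/(-84012) + (181045/2)/(-32214) = -35911*(-1/84012) + (181045/2)*(-1/32214) = 35911/84012 - 181045/64428 = -179114981/75176738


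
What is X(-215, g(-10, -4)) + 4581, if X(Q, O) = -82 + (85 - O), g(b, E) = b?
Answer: 4594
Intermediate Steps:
X(Q, O) = 3 - O
X(-215, g(-10, -4)) + 4581 = (3 - 1*(-10)) + 4581 = (3 + 10) + 4581 = 13 + 4581 = 4594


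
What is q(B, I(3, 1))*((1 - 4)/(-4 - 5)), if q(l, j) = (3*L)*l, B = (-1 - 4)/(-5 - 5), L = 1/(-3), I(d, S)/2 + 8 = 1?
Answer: -⅙ ≈ -0.16667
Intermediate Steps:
I(d, S) = -14 (I(d, S) = -16 + 2*1 = -16 + 2 = -14)
L = -⅓ ≈ -0.33333
B = ½ (B = -5/(-10) = -5*(-⅒) = ½ ≈ 0.50000)
q(l, j) = -l (q(l, j) = (3*(-⅓))*l = -l)
q(B, I(3, 1))*((1 - 4)/(-4 - 5)) = (-1*½)*((1 - 4)/(-4 - 5)) = -(-3)/(2*(-9)) = -(-3)*(-1)/(2*9) = -½*⅓ = -⅙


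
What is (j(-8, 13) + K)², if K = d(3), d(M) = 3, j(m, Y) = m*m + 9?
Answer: 5776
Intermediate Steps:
j(m, Y) = 9 + m² (j(m, Y) = m² + 9 = 9 + m²)
K = 3
(j(-8, 13) + K)² = ((9 + (-8)²) + 3)² = ((9 + 64) + 3)² = (73 + 3)² = 76² = 5776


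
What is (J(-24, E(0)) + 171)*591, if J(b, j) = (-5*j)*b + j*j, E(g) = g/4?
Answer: 101061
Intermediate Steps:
E(g) = g/4 (E(g) = g*(¼) = g/4)
J(b, j) = j² - 5*b*j (J(b, j) = -5*b*j + j² = j² - 5*b*j)
(J(-24, E(0)) + 171)*591 = (((¼)*0)*((¼)*0 - 5*(-24)) + 171)*591 = (0*(0 + 120) + 171)*591 = (0*120 + 171)*591 = (0 + 171)*591 = 171*591 = 101061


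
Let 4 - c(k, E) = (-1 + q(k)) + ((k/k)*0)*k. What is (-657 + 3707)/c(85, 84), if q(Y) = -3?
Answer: 1525/4 ≈ 381.25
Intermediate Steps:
c(k, E) = 8 (c(k, E) = 4 - ((-1 - 3) + ((k/k)*0)*k) = 4 - (-4 + (1*0)*k) = 4 - (-4 + 0*k) = 4 - (-4 + 0) = 4 - 1*(-4) = 4 + 4 = 8)
(-657 + 3707)/c(85, 84) = (-657 + 3707)/8 = 3050*(⅛) = 1525/4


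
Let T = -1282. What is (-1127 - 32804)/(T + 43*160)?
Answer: -33931/5598 ≈ -6.0613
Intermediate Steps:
(-1127 - 32804)/(T + 43*160) = (-1127 - 32804)/(-1282 + 43*160) = -33931/(-1282 + 6880) = -33931/5598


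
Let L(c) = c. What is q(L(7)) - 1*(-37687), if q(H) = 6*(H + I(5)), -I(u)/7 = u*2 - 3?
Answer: 37435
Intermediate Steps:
I(u) = 21 - 14*u (I(u) = -7*(u*2 - 3) = -7*(2*u - 3) = -7*(-3 + 2*u) = 21 - 14*u)
q(H) = -294 + 6*H (q(H) = 6*(H + (21 - 14*5)) = 6*(H + (21 - 70)) = 6*(H - 49) = 6*(-49 + H) = -294 + 6*H)
q(L(7)) - 1*(-37687) = (-294 + 6*7) - 1*(-37687) = (-294 + 42) + 37687 = -252 + 37687 = 37435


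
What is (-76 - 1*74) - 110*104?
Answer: -11590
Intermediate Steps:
(-76 - 1*74) - 110*104 = (-76 - 74) - 11440 = -150 - 11440 = -11590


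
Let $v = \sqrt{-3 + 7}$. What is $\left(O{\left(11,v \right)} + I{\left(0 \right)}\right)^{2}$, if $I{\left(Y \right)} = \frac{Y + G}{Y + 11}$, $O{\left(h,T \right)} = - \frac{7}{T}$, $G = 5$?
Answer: $\frac{4489}{484} \approx 9.2748$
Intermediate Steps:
$v = 2$ ($v = \sqrt{4} = 2$)
$I{\left(Y \right)} = \frac{5 + Y}{11 + Y}$ ($I{\left(Y \right)} = \frac{Y + 5}{Y + 11} = \frac{5 + Y}{11 + Y}$)
$\left(O{\left(11,v \right)} + I{\left(0 \right)}\right)^{2} = \left(- \frac{7}{2} + \frac{5 + 0}{11 + 0}\right)^{2} = \left(\left(-7\right) \frac{1}{2} + \frac{1}{11} \cdot 5\right)^{2} = \left(- \frac{7}{2} + \frac{1}{11} \cdot 5\right)^{2} = \left(- \frac{7}{2} + \frac{5}{11}\right)^{2} = \left(- \frac{67}{22}\right)^{2} = \frac{4489}{484}$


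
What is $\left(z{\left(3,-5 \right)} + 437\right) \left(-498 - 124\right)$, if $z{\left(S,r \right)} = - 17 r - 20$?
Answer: $-312244$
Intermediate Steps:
$z{\left(S,r \right)} = -20 - 17 r$
$\left(z{\left(3,-5 \right)} + 437\right) \left(-498 - 124\right) = \left(\left(-20 - -85\right) + 437\right) \left(-498 - 124\right) = \left(\left(-20 + 85\right) + 437\right) \left(-622\right) = \left(65 + 437\right) \left(-622\right) = 502 \left(-622\right) = -312244$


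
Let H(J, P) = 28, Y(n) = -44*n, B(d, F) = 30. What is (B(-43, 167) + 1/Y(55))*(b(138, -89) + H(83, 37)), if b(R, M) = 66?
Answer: 3412153/1210 ≈ 2820.0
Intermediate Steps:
(B(-43, 167) + 1/Y(55))*(b(138, -89) + H(83, 37)) = (30 + 1/(-44*55))*(66 + 28) = (30 + 1/(-2420))*94 = (30 - 1/2420)*94 = (72599/2420)*94 = 3412153/1210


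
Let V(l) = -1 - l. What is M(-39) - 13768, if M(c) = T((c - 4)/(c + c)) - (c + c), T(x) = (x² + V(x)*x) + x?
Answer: -13690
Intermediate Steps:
T(x) = x + x² + x*(-1 - x) (T(x) = (x² + (-1 - x)*x) + x = (x² + x*(-1 - x)) + x = x + x² + x*(-1 - x))
M(c) = -2*c (M(c) = 0 - (c + c) = 0 - 2*c = -2*c)
M(-39) - 13768 = -2*(-39) - 13768 = 78 - 13768 = -13690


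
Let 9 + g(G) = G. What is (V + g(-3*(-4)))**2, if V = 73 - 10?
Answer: 4356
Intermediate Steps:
g(G) = -9 + G
V = 63
(V + g(-3*(-4)))**2 = (63 + (-9 - 3*(-4)))**2 = (63 + (-9 + 12))**2 = (63 + 3)**2 = 66**2 = 4356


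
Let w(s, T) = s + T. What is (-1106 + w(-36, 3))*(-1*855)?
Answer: 973845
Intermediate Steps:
w(s, T) = T + s
(-1106 + w(-36, 3))*(-1*855) = (-1106 + (3 - 36))*(-1*855) = (-1106 - 33)*(-855) = -1139*(-855) = 973845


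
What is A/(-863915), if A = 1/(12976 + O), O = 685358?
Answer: -1/603301217610 ≈ -1.6575e-12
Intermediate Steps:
A = 1/698334 (A = 1/(12976 + 685358) = 1/698334 ≈ 1.4320e-6)
A/(-863915) = (1/698334)/(-863915) = (1/698334)*(-1/863915) = -1/603301217610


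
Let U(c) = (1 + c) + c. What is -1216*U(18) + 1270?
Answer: -43722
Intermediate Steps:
U(c) = 1 + 2*c
-1216*U(18) + 1270 = -1216*(1 + 2*18) + 1270 = -1216*(1 + 36) + 1270 = -1216*37 + 1270 = -44992 + 1270 = -43722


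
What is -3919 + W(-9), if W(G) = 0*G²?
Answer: -3919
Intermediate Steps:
W(G) = 0
-3919 + W(-9) = -3919 + 0 = -3919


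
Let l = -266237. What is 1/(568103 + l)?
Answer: 1/301866 ≈ 3.3127e-6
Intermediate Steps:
1/(568103 + l) = 1/(568103 - 266237) = 1/301866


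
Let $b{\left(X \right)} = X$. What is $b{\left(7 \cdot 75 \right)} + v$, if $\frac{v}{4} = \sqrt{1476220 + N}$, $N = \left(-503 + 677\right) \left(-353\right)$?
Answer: $525 + 4 \sqrt{1414798} \approx 5282.8$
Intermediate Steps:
$N = -61422$ ($N = 174 \left(-353\right) = -61422$)
$v = 4 \sqrt{1414798}$ ($v = 4 \sqrt{1476220 - 61422} = 4 \sqrt{1414798} \approx 4757.8$)
$b{\left(7 \cdot 75 \right)} + v = 7 \cdot 75 + 4 \sqrt{1414798} = 525 + 4 \sqrt{1414798}$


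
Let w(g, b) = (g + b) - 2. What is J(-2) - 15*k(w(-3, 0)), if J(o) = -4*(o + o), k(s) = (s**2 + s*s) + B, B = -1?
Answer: -719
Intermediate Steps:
w(g, b) = -2 + b + g (w(g, b) = (b + g) - 2 = -2 + b + g)
k(s) = -1 + 2*s**2 (k(s) = (s**2 + s*s) - 1 = (s**2 + s**2) - 1 = 2*s**2 - 1 = -1 + 2*s**2)
J(o) = -8*o
J(-2) - 15*k(w(-3, 0)) = -8*(-2) - 15*(-1 + 2*(-2 + 0 - 3)**2) = 16 - 15*(-1 + 2*(-5)**2) = 16 - 15*(-1 + 2*25) = 16 - 15*(-1 + 50) = 16 - 15*49 = 16 - 735 = -719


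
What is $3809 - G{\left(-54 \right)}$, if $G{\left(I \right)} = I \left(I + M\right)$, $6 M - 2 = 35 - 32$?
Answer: $938$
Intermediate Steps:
$M = \frac{5}{6}$ ($M = \frac{1}{3} + \frac{35 - 32}{6} = \frac{1}{3} + \frac{1}{6} \cdot 3 = \frac{1}{3} + \frac{1}{2} = \frac{5}{6} \approx 0.83333$)
$G{\left(I \right)} = I \left(\frac{5}{6} + I\right)$ ($G{\left(I \right)} = I \left(I + \frac{5}{6}\right) = I \left(\frac{5}{6} + I\right)$)
$3809 - G{\left(-54 \right)} = 3809 - \frac{1}{6} \left(-54\right) \left(5 + 6 \left(-54\right)\right) = 3809 - \frac{1}{6} \left(-54\right) \left(5 - 324\right) = 3809 - \frac{1}{6} \left(-54\right) \left(-319\right) = 3809 - 2871 = 938$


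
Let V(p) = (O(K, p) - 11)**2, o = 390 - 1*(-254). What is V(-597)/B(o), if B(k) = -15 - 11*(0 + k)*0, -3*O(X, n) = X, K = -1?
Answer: -1024/135 ≈ -7.5852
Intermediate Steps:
o = 644 (o = 390 + 254 = 644)
O(X, n) = -X/3
V(p) = 1024/9 (V(p) = (-1/3*(-1) - 11)**2 = (1/3 - 11)**2 = (-32/3)**2 = 1024/9)
B(k) = -15 (B(k) = -15 - 11*k*0 = -15 - 11*0 = -15 + 0 = -15)
V(-597)/B(o) = (1024/9)/(-15) = (1024/9)*(-1/15) = -1024/135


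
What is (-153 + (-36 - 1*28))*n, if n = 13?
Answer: -2821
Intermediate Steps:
(-153 + (-36 - 1*28))*n = (-153 + (-36 - 1*28))*13 = (-153 + (-36 - 28))*13 = (-153 - 64)*13 = -217*13 = -2821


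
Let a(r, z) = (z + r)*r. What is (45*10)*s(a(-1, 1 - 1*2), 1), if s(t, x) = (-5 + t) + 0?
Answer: -1350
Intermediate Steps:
a(r, z) = r*(r + z) (a(r, z) = (r + z)*r = r*(r + z))
s(t, x) = -5 + t
(45*10)*s(a(-1, 1 - 1*2), 1) = (45*10)*(-5 - (-1 + (1 - 1*2))) = 450*(-5 - (-1 + (1 - 2))) = 450*(-5 - (-1 - 1)) = 450*(-5 - 1*(-2)) = 450*(-5 + 2) = 450*(-3) = -1350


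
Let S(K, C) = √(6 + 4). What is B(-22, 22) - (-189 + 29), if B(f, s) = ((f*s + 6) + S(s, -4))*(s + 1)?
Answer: -10834 + 23*√10 ≈ -10761.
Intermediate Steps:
S(K, C) = √10
B(f, s) = (1 + s)*(6 + √10 + f*s) (B(f, s) = ((f*s + 6) + √10)*(s + 1) = ((6 + f*s) + √10)*(1 + s) = (6 + √10 + f*s)*(1 + s) = (1 + s)*(6 + √10 + f*s))
B(-22, 22) - (-189 + 29) = (6 + √10 + 6*22 - 22*22 - 22*22² + 22*√10) - (-189 + 29) = (6 + √10 + 132 - 484 - 22*484 + 22*√10) - 1*(-160) = (6 + √10 + 132 - 484 - 10648 + 22*√10) + 160 = (-10994 + 23*√10) + 160 = -10834 + 23*√10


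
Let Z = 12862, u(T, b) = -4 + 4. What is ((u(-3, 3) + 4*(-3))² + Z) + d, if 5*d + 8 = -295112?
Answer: -46018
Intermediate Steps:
d = -59024 (d = -8/5 + (⅕)*(-295112) = -8/5 - 295112/5 = -59024)
u(T, b) = 0
((u(-3, 3) + 4*(-3))² + Z) + d = ((0 + 4*(-3))² + 12862) - 59024 = ((0 - 12)² + 12862) - 59024 = ((-12)² + 12862) - 59024 = (144 + 12862) - 59024 = 13006 - 59024 = -46018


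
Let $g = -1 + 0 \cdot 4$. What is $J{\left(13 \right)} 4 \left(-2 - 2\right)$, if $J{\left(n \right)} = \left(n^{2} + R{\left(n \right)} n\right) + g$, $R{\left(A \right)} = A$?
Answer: $-5392$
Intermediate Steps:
$g = -1$ ($g = -1 + 0 = -1$)
$J{\left(n \right)} = -1 + 2 n^{2}$ ($J{\left(n \right)} = \left(n^{2} + n n\right) - 1 = \left(n^{2} + n^{2}\right) - 1 = 2 n^{2} - 1 = -1 + 2 n^{2}$)
$J{\left(13 \right)} 4 \left(-2 - 2\right) = \left(-1 + 2 \cdot 13^{2}\right) 4 \left(-2 - 2\right) = \left(-1 + 2 \cdot 169\right) 4 \left(-4\right) = \left(-1 + 338\right) \left(-16\right) = 337 \left(-16\right) = -5392$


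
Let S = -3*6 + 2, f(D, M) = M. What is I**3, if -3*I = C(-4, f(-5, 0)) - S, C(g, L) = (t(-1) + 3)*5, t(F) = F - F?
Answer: -29791/27 ≈ -1103.4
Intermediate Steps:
t(F) = 0
C(g, L) = 15 (C(g, L) = (0 + 3)*5 = 3*5 = 15)
S = -16 (S = -18 + 2 = -16)
I = -31/3 (I = -(15 - 1*(-16))/3 = -(15 + 16)/3 = -1/3*31 = -31/3 ≈ -10.333)
I**3 = (-31/3)**3 = -29791/27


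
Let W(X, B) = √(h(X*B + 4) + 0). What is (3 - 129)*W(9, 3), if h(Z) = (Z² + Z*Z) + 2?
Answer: -252*√481 ≈ -5526.8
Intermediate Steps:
h(Z) = 2 + 2*Z² (h(Z) = (Z² + Z²) + 2 = 2*Z² + 2 = 2 + 2*Z²)
W(X, B) = √(2 + 2*(4 + B*X)²) (W(X, B) = √((2 + 2*(X*B + 4)²) + 0) = √((2 + 2*(B*X + 4)²) + 0) = √((2 + 2*(4 + B*X)²) + 0) = √(2 + 2*(4 + B*X)²))
(3 - 129)*W(9, 3) = (3 - 129)*√(2 + 2*(4 + 3*9)²) = -126*√(2 + 2*(4 + 27)²) = -126*√(2 + 2*31²) = -126*√(2 + 2*961) = -126*√(2 + 1922) = -252*√481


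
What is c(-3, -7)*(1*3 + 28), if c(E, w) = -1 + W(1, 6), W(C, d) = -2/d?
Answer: -124/3 ≈ -41.333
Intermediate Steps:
c(E, w) = -4/3 (c(E, w) = -1 - 2/6 = -1 - 2*1/6 = -1 - 1/3 = -4/3)
c(-3, -7)*(1*3 + 28) = -4*(1*3 + 28)/3 = -4*(3 + 28)/3 = -4/3*31 = -124/3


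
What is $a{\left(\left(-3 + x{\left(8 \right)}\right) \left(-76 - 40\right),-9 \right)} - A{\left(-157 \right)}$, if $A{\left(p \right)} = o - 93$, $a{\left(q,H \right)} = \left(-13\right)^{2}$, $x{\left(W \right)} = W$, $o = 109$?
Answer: $153$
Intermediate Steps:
$a{\left(q,H \right)} = 169$
$A{\left(p \right)} = 16$ ($A{\left(p \right)} = 109 - 93 = 16$)
$a{\left(\left(-3 + x{\left(8 \right)}\right) \left(-76 - 40\right),-9 \right)} - A{\left(-157 \right)} = 169 - 16 = 153$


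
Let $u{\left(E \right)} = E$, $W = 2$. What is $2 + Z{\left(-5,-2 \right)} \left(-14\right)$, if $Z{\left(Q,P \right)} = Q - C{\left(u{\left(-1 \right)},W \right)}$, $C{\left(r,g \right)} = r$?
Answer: $58$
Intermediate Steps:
$Z{\left(Q,P \right)} = 1 + Q$ ($Z{\left(Q,P \right)} = Q - -1 = Q + 1 = 1 + Q$)
$2 + Z{\left(-5,-2 \right)} \left(-14\right) = 2 + \left(1 - 5\right) \left(-14\right) = 2 - -56 = 2 + 56 = 58$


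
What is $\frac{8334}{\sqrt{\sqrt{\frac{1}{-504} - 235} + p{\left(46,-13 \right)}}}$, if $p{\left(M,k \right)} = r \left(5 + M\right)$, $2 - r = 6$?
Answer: $\frac{16668 \sqrt{21}}{\sqrt{-17136 + i \sqrt{1658174}}} \approx 21.847 - 582.27 i$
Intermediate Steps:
$r = -4$ ($r = 2 - 6 = -4$)
$p{\left(M,k \right)} = -20 - 4 M$ ($p{\left(M,k \right)} = - 4 \left(5 + M\right) = -20 - 4 M$)
$\frac{8334}{\sqrt{\sqrt{\frac{1}{-504} - 235} + p{\left(46,-13 \right)}}} = \frac{8334}{\sqrt{\sqrt{\frac{1}{-504} - 235} - 204}} = \frac{8334}{\sqrt{\sqrt{- \frac{1}{504} - 235} - 204}} = \frac{8334}{\sqrt{\sqrt{- \frac{118441}{504}} - 204}} = \frac{8334}{\sqrt{\frac{i \sqrt{1658174}}{84} - 204}} = \frac{8334}{\sqrt{-204 + \frac{i \sqrt{1658174}}{84}}}$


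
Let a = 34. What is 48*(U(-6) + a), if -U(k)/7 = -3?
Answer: 2640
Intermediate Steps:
U(k) = 21 (U(k) = -7*(-3) = 21)
48*(U(-6) + a) = 48*(21 + 34) = 48*55 = 2640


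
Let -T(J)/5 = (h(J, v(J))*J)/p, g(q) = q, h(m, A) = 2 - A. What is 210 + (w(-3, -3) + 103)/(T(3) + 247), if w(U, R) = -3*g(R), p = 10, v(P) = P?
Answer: 14942/71 ≈ 210.45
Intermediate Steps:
w(U, R) = -3*R
T(J) = -J*(2 - J)/2 (T(J) = -5*(2 - J)*J/10 = -5*J*(2 - J)/10 = -J*(2 - J)/2)
210 + (w(-3, -3) + 103)/(T(3) + 247) = 210 + (-3*(-3) + 103)/((½)*3*(-2 + 3) + 247) = 210 + (9 + 103)/((½)*3*1 + 247) = 210 + 112/(3/2 + 247) = 210 + 112/(497/2) = 210 + 112*(2/497) = 210 + 32/71 = 14942/71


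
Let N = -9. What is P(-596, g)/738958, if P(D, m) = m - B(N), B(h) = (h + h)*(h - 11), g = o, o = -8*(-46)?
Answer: 4/369479 ≈ 1.0826e-5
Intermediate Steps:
o = 368
g = 368
B(h) = 2*h*(-11 + h) (B(h) = (2*h)*(-11 + h) = 2*h*(-11 + h))
P(D, m) = -360 + m (P(D, m) = m - 2*(-9)*(-11 - 9) = m - 2*(-9)*(-20) = m - 1*360 = m - 360 = -360 + m)
P(-596, g)/738958 = (-360 + 368)/738958 = 8*(1/738958) = 4/369479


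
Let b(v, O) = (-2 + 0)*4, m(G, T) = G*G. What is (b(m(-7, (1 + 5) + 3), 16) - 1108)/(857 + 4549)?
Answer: -186/901 ≈ -0.20644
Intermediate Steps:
m(G, T) = G**2
b(v, O) = -8 (b(v, O) = -2*4 = -8)
(b(m(-7, (1 + 5) + 3), 16) - 1108)/(857 + 4549) = (-8 - 1108)/(857 + 4549) = -1116/5406 = -1116*1/5406 = -186/901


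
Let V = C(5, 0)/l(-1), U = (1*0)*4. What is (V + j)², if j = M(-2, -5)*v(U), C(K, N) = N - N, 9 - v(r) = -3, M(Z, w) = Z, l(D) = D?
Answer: 576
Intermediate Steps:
U = 0 (U = 0*4 = 0)
v(r) = 12 (v(r) = 9 - 1*(-3) = 9 + 3 = 12)
C(K, N) = 0
V = 0 (V = 0/(-1) = 0*(-1) = 0)
j = -24 (j = -2*12 = -24)
(V + j)² = (0 - 24)² = (-24)² = 576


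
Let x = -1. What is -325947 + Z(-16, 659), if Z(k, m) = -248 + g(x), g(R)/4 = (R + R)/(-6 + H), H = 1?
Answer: -1630967/5 ≈ -3.2619e+5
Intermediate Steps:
g(R) = -8*R/5 (g(R) = 4*((R + R)/(-6 + 1)) = 4*((2*R)/(-5)) = 4*((2*R)*(-1/5)) = 4*(-2*R/5) = -8*R/5)
Z(k, m) = -1232/5 (Z(k, m) = -248 - 8/5*(-1) = -248 + 8/5 = -1232/5)
-325947 + Z(-16, 659) = -325947 - 1232/5 = -1630967/5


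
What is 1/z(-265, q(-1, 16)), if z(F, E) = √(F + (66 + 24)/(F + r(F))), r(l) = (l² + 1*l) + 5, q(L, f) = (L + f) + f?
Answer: -I*√12873875770/1847041 ≈ -0.06143*I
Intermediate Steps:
q(L, f) = L + 2*f
r(l) = 5 + l + l² (r(l) = (l² + l) + 5 = (l + l²) + 5 = 5 + l + l²)
z(F, E) = √(F + 90/(5 + F² + 2*F)) (z(F, E) = √(F + (66 + 24)/(F + (5 + F + F²))) = √(F + 90/(5 + F² + 2*F)))
1/z(-265, q(-1, 16)) = 1/(√((90 - 265*(5 + (-265)² + 2*(-265)))/(5 + (-265)² + 2*(-265)))) = 1/(√((90 - 265*(5 + 70225 - 530))/(5 + 70225 - 530))) = 1/(√((90 - 265*69700)/69700)) = 1/(√((90 - 18470500)/69700)) = 1/(√((1/69700)*(-18470410))) = 1/(√(-1847041/6970)) = 1/(I*√12873875770/6970) = -I*√12873875770/1847041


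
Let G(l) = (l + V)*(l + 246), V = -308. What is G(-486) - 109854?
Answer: 80706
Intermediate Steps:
G(l) = (-308 + l)*(246 + l) (G(l) = (l - 308)*(l + 246) = (-308 + l)*(246 + l))
G(-486) - 109854 = (-75768 + (-486)² - 62*(-486)) - 109854 = (-75768 + 236196 + 30132) - 109854 = 190560 - 109854 = 80706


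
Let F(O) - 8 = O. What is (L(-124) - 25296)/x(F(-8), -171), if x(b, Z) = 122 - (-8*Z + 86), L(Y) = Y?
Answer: 6355/333 ≈ 19.084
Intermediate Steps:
F(O) = 8 + O
x(b, Z) = 36 + 8*Z (x(b, Z) = 122 - (86 - 8*Z) = 122 + (-86 + 8*Z) = 36 + 8*Z)
(L(-124) - 25296)/x(F(-8), -171) = (-124 - 25296)/(36 + 8*(-171)) = -25420/(36 - 1368) = -25420/(-1332) = -25420*(-1/1332) = 6355/333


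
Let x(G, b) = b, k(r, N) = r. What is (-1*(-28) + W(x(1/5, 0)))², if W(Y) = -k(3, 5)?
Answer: 625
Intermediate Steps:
W(Y) = -3 (W(Y) = -1*3 = -3)
(-1*(-28) + W(x(1/5, 0)))² = (-1*(-28) - 3)² = (28 - 3)² = 25² = 625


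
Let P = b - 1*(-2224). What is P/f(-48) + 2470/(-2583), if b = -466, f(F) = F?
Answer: -776579/20664 ≈ -37.581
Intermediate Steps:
P = 1758 (P = -466 - 1*(-2224) = -466 + 2224 = 1758)
P/f(-48) + 2470/(-2583) = 1758/(-48) + 2470/(-2583) = 1758*(-1/48) + 2470*(-1/2583) = -293/8 - 2470/2583 = -776579/20664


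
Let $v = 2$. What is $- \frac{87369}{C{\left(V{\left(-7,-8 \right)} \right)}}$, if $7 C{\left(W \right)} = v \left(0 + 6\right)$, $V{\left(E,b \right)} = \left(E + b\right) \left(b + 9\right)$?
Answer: $- \frac{203861}{4} \approx -50965.0$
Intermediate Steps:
$V{\left(E,b \right)} = \left(9 + b\right) \left(E + b\right)$ ($V{\left(E,b \right)} = \left(E + b\right) \left(9 + b\right) = \left(9 + b\right) \left(E + b\right)$)
$C{\left(W \right)} = \frac{12}{7}$ ($C{\left(W \right)} = \frac{2 \left(0 + 6\right)}{7} = \frac{2 \cdot 6}{7} = \frac{1}{7} \cdot 12 = \frac{12}{7}$)
$- \frac{87369}{C{\left(V{\left(-7,-8 \right)} \right)}} = - \frac{87369}{\frac{12}{7}} = \left(-87369\right) \frac{7}{12} = - \frac{203861}{4}$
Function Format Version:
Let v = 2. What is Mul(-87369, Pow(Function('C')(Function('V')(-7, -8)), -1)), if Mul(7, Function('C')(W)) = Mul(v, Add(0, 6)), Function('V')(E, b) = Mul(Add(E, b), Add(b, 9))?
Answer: Rational(-203861, 4) ≈ -50965.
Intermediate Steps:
Function('V')(E, b) = Mul(Add(9, b), Add(E, b)) (Function('V')(E, b) = Mul(Add(E, b), Add(9, b)) = Mul(Add(9, b), Add(E, b)))
Function('C')(W) = Rational(12, 7) (Function('C')(W) = Mul(Rational(1, 7), Mul(2, Add(0, 6))) = Mul(Rational(1, 7), Mul(2, 6)) = Mul(Rational(1, 7), 12) = Rational(12, 7))
Mul(-87369, Pow(Function('C')(Function('V')(-7, -8)), -1)) = Mul(-87369, Pow(Rational(12, 7), -1)) = Mul(-87369, Rational(7, 12)) = Rational(-203861, 4)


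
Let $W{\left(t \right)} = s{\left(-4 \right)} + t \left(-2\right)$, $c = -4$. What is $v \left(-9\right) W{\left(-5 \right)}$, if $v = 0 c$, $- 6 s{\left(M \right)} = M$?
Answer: $0$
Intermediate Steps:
$s{\left(M \right)} = - \frac{M}{6}$
$W{\left(t \right)} = \frac{2}{3} - 2 t$ ($W{\left(t \right)} = \left(- \frac{1}{6}\right) \left(-4\right) + t \left(-2\right) = \frac{2}{3} - 2 t$)
$v = 0$ ($v = 0 \left(-4\right) = 0$)
$v \left(-9\right) W{\left(-5 \right)} = 0 \left(-9\right) \left(\frac{2}{3} - -10\right) = 0 \left(\frac{2}{3} + 10\right) = 0 \cdot \frac{32}{3} = 0$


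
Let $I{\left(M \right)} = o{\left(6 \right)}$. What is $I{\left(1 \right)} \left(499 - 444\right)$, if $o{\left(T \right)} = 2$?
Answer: $110$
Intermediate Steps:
$I{\left(M \right)} = 2$
$I{\left(1 \right)} \left(499 - 444\right) = 2 \left(499 - 444\right) = 2 \cdot 55 = 110$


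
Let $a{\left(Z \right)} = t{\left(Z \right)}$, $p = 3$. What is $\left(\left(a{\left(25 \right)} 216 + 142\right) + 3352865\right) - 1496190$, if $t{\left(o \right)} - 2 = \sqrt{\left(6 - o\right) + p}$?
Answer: $1857249 + 864 i \approx 1.8572 \cdot 10^{6} + 864.0 i$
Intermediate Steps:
$t{\left(o \right)} = 2 + \sqrt{9 - o}$ ($t{\left(o \right)} = 2 + \sqrt{\left(6 - o\right) + 3} = 2 + \sqrt{9 - o}$)
$a{\left(Z \right)} = 2 + \sqrt{9 - Z}$
$\left(\left(a{\left(25 \right)} 216 + 142\right) + 3352865\right) - 1496190 = \left(\left(\left(2 + \sqrt{9 - 25}\right) 216 + 142\right) + 3352865\right) - 1496190 = \left(\left(\left(2 + \sqrt{-16}\right) 216 + 142\right) + 3352865\right) - 1496190 = \left(\left(\left(2 + 4 i\right) 216 + 142\right) + 3352865\right) - 1496190 = \left(\left(\left(432 + 864 i\right) + 142\right) + 3352865\right) - 1496190 = \left(\left(574 + 864 i\right) + 3352865\right) - 1496190 = \left(3353439 + 864 i\right) - 1496190 = 1857249 + 864 i$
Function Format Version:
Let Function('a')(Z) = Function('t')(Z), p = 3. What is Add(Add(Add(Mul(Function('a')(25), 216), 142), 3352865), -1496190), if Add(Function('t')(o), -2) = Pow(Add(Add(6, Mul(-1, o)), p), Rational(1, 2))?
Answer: Add(1857249, Mul(864, I)) ≈ Add(1.8572e+6, Mul(864.00, I))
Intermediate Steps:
Function('t')(o) = Add(2, Pow(Add(9, Mul(-1, o)), Rational(1, 2))) (Function('t')(o) = Add(2, Pow(Add(Add(6, Mul(-1, o)), 3), Rational(1, 2))) = Add(2, Pow(Add(9, Mul(-1, o)), Rational(1, 2))))
Function('a')(Z) = Add(2, Pow(Add(9, Mul(-1, Z)), Rational(1, 2)))
Add(Add(Add(Mul(Function('a')(25), 216), 142), 3352865), -1496190) = Add(Add(Add(Mul(Add(2, Pow(Add(9, Mul(-1, 25)), Rational(1, 2))), 216), 142), 3352865), -1496190) = Add(Add(Add(Mul(Add(2, Pow(Add(9, -25), Rational(1, 2))), 216), 142), 3352865), -1496190) = Add(Add(Add(Mul(Add(2, Pow(-16, Rational(1, 2))), 216), 142), 3352865), -1496190) = Add(Add(Add(Mul(Add(2, Mul(4, I)), 216), 142), 3352865), -1496190) = Add(Add(Add(Add(432, Mul(864, I)), 142), 3352865), -1496190) = Add(Add(Add(574, Mul(864, I)), 3352865), -1496190) = Add(Add(3353439, Mul(864, I)), -1496190) = Add(1857249, Mul(864, I))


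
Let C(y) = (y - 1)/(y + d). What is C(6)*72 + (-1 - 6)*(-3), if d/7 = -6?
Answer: 11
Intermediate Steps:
d = -42 (d = 7*(-6) = -42)
C(y) = (-1 + y)/(-42 + y) (C(y) = (y - 1)/(y - 42) = (-1 + y)/(-42 + y))
C(6)*72 + (-1 - 6)*(-3) = ((-1 + 6)/(-42 + 6))*72 + (-1 - 6)*(-3) = (5/(-36))*72 - 7*(-3) = -1/36*5*72 + 21 = -5/36*72 + 21 = -10 + 21 = 11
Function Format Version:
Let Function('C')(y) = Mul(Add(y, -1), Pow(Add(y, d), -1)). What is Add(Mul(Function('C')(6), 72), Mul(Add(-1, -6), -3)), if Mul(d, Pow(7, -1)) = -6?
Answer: 11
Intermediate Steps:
d = -42 (d = Mul(7, -6) = -42)
Function('C')(y) = Mul(Pow(Add(-42, y), -1), Add(-1, y)) (Function('C')(y) = Mul(Add(y, -1), Pow(Add(y, -42), -1)) = Mul(Add(-1, y), Pow(Add(-42, y), -1)) = Mul(Pow(Add(-42, y), -1), Add(-1, y)))
Add(Mul(Function('C')(6), 72), Mul(Add(-1, -6), -3)) = Add(Mul(Mul(Pow(Add(-42, 6), -1), Add(-1, 6)), 72), Mul(Add(-1, -6), -3)) = Add(Mul(Mul(Pow(-36, -1), 5), 72), Mul(-7, -3)) = Add(Mul(Mul(Rational(-1, 36), 5), 72), 21) = Add(Mul(Rational(-5, 36), 72), 21) = Add(-10, 21) = 11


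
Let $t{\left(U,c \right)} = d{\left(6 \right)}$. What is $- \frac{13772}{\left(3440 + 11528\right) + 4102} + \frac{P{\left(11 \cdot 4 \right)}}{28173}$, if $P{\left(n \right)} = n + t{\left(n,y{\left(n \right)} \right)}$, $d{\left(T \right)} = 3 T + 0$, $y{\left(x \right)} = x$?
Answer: $- \frac{193408108}{268629555} \approx -0.71998$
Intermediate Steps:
$d{\left(T \right)} = 3 T$
$t{\left(U,c \right)} = 18$ ($t{\left(U,c \right)} = 3 \cdot 6 = 18$)
$P{\left(n \right)} = 18 + n$ ($P{\left(n \right)} = n + 18 = 18 + n$)
$- \frac{13772}{\left(3440 + 11528\right) + 4102} + \frac{P{\left(11 \cdot 4 \right)}}{28173} = - \frac{13772}{\left(3440 + 11528\right) + 4102} + \frac{18 + 11 \cdot 4}{28173} = - \frac{13772}{14968 + 4102} + \left(18 + 44\right) \frac{1}{28173} = - \frac{13772}{19070} + 62 \cdot \frac{1}{28173} = \left(-13772\right) \frac{1}{19070} + \frac{62}{28173} = - \frac{6886}{9535} + \frac{62}{28173} = - \frac{193408108}{268629555}$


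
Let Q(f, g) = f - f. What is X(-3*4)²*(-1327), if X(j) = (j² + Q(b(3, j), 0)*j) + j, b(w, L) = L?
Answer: -23121648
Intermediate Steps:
Q(f, g) = 0
X(j) = j + j² (X(j) = (j² + 0*j) + j = (j² + 0) + j = j² + j = j + j²)
X(-3*4)²*(-1327) = ((-3*4)*(1 - 3*4))²*(-1327) = (-12*(1 - 12))²*(-1327) = (-12*(-11))²*(-1327) = 132²*(-1327) = 17424*(-1327) = -23121648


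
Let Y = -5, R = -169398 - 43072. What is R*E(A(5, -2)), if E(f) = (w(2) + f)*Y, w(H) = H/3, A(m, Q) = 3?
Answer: 11685850/3 ≈ 3.8953e+6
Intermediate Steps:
R = -212470
w(H) = H/3 (w(H) = H*(⅓) = H/3)
E(f) = -10/3 - 5*f (E(f) = ((⅓)*2 + f)*(-5) = (⅔ + f)*(-5) = -10/3 - 5*f)
R*E(A(5, -2)) = -212470*(-10/3 - 5*3) = -212470*(-10/3 - 15) = -212470*(-55/3) = 11685850/3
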